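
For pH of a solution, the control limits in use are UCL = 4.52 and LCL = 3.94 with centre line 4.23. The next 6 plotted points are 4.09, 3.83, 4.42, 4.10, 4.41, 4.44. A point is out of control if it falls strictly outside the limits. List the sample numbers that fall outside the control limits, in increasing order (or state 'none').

2

Compare each point to [3.94, 4.52]: sample 2 = 3.83 < LCL.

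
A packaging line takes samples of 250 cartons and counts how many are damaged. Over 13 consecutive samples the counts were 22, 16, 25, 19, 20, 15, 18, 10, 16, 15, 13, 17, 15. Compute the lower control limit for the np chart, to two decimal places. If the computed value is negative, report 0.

5.06

p̄ = Σdᵢ / (k·n) = 221 / (13 × 250) = 0.06800
LCL = np̄ − 3·√(np̄(1−p̄)) = 17.0000 − 3 × 3.9805 = 5.0586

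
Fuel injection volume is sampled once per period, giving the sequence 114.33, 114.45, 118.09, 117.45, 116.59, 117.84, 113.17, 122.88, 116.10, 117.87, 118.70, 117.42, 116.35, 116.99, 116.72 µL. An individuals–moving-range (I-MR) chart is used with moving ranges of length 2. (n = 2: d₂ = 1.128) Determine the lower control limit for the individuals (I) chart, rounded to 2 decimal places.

110.63

X̄ = (114.33 + 114.45 + 118.09 + 117.45 + 116.59 + 117.84 + 113.17 + 122.88 + 116.10 + 117.87 + 118.70 + 117.42 + 116.35 + 116.99 + 116.72) / 15 = 116.9967
Moving ranges: 0.12, 3.64, 0.64, 0.86, 1.25, 4.67, 9.71, 6.78, 1.77, 0.83, 1.28, 1.07, 0.64, 0.27; M̄R̄ = 33.5300 / 14 = 2.3950
LCL = X̄ − 3·M̄R̄/d₂ = 116.9967 − 3 × 2.3950 / 1.128 = 110.6270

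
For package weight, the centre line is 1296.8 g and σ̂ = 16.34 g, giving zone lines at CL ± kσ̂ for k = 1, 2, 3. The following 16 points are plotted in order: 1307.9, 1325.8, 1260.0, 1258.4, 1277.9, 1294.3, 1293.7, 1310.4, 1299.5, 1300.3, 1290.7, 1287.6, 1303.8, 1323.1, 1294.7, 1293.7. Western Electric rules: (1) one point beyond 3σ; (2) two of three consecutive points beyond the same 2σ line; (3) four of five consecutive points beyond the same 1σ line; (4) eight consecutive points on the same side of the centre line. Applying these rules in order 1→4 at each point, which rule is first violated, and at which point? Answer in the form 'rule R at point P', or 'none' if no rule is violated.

rule 2 at point 4

Zone of each point (C = within 1σ̂, B = 1σ̂–2σ̂, A = 2σ̂–3σ̂, * = beyond 3σ̂; sign = side of CL): 1:+C, 2:+B, 3:-A, 4:-A, 5:-B, 6:-C, 7:-C, 8:+C, 9:+C, 10:+C, 11:-C, 12:-C, 13:+C, 14:+B, 15:-C, 16:-C
Rule 2 (two of three consecutive points beyond the same 2σ limit) is satisfied at point 4.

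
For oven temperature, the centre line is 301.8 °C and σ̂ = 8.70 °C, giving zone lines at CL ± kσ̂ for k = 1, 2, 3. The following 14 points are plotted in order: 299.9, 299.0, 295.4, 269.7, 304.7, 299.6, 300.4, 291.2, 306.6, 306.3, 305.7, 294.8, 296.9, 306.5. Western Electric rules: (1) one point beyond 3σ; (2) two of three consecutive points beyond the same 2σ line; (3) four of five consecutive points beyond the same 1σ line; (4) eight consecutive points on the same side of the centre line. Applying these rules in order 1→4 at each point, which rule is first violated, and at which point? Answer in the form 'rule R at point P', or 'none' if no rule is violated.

rule 1 at point 4

Zone of each point (C = within 1σ̂, B = 1σ̂–2σ̂, A = 2σ̂–3σ̂, * = beyond 3σ̂; sign = side of CL): 1:-C, 2:-C, 3:-C, 4:-*, 5:+C, 6:-C, 7:-C, 8:-B, 9:+C, 10:+C, 11:+C, 12:-C, 13:-C, 14:+C
Rule 1 (one point beyond the 3σ limits) is satisfied at point 4.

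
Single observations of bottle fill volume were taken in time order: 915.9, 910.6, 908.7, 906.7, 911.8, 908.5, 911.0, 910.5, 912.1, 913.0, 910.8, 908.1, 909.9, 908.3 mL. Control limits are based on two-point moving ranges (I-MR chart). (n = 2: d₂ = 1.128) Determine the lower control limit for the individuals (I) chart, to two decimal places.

904.00

X̄ = (915.9 + 910.6 + 908.7 + 906.7 + 911.8 + 908.5 + 911.0 + 910.5 + 912.1 + 913.0 + 910.8 + 908.1 + 909.9 + 908.3) / 14 = 910.4214
Moving ranges: 5.3, 1.9, 2.0, 5.1, 3.3, 2.5, 0.5, 1.6, 0.9, 2.2, 2.7, 1.8, 1.6; M̄R̄ = 31.4000 / 13 = 2.4154
LCL = X̄ − 3·M̄R̄/d₂ = 910.4214 − 3 × 2.4154 / 1.128 = 903.9975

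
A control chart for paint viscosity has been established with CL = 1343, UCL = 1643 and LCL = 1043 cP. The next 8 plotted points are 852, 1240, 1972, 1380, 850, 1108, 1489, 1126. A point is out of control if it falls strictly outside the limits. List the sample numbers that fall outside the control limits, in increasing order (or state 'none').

Compare each point to [1043, 1643]: sample 1 = 852 < LCL; sample 3 = 1972 > UCL; sample 5 = 850 < LCL.

1, 3, 5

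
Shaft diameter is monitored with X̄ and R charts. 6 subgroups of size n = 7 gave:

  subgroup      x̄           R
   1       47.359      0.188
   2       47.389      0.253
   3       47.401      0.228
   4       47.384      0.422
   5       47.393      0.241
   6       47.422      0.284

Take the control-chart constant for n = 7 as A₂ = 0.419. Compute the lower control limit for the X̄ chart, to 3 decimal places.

X̄̄ = (47.359 + 47.389 + 47.401 + 47.384 + 47.393 + 47.422) / 6 = 284.3480 / 6 = 47.3913
R̄ = (0.188 + 0.253 + 0.228 + 0.422 + 0.241 + 0.284) / 6 = 1.6160 / 6 = 0.2693
LCL = X̄̄ − A₂·R̄ = 47.3913 − 0.419 × 0.2693 = 47.2785

47.278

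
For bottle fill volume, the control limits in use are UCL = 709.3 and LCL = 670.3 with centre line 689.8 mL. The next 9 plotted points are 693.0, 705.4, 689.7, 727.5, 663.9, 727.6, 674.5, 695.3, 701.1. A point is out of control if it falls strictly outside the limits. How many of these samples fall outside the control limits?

3

Compare each point to [670.3, 709.3]: sample 4 = 727.5 > UCL; sample 5 = 663.9 < LCL; sample 6 = 727.6 > UCL.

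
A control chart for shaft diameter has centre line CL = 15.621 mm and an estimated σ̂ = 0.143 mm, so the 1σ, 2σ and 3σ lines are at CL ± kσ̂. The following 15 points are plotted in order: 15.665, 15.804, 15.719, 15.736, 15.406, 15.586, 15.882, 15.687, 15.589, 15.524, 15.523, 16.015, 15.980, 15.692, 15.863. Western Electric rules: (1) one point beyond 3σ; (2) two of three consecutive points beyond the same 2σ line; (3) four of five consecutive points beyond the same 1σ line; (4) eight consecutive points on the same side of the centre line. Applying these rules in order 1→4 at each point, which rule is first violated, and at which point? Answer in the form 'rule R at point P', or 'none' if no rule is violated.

Zone of each point (C = within 1σ̂, B = 1σ̂–2σ̂, A = 2σ̂–3σ̂, * = beyond 3σ̂; sign = side of CL): 1:+C, 2:+B, 3:+C, 4:+C, 5:-B, 6:-C, 7:+B, 8:+C, 9:-C, 10:-C, 11:-C, 12:+A, 13:+A, 14:+C, 15:+B
Rule 2 (two of three consecutive points beyond the same 2σ limit) is satisfied at point 13.

rule 2 at point 13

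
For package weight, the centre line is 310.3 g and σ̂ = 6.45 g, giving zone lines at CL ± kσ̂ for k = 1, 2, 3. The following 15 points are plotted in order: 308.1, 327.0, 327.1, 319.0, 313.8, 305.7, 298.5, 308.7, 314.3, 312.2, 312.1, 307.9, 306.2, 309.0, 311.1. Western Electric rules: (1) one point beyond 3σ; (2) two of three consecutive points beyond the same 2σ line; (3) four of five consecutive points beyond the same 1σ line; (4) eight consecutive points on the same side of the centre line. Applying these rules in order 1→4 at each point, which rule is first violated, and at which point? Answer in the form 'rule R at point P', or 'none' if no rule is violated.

Zone of each point (C = within 1σ̂, B = 1σ̂–2σ̂, A = 2σ̂–3σ̂, * = beyond 3σ̂; sign = side of CL): 1:-C, 2:+A, 3:+A, 4:+B, 5:+C, 6:-C, 7:-B, 8:-C, 9:+C, 10:+C, 11:+C, 12:-C, 13:-C, 14:-C, 15:+C
Rule 2 (two of three consecutive points beyond the same 2σ limit) is satisfied at point 3.

rule 2 at point 3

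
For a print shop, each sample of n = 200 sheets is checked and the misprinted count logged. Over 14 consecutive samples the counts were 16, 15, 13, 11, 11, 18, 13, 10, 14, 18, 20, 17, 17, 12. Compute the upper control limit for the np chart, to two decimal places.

p̄ = Σdᵢ / (k·n) = 205 / (14 × 200) = 0.07321
UCL = np̄ + 3·√(np̄(1−p̄)) = 14.6429 + 3 × √(14.6429×0.92679) = 14.6429 + 3 × 3.6839 = 25.6944

25.69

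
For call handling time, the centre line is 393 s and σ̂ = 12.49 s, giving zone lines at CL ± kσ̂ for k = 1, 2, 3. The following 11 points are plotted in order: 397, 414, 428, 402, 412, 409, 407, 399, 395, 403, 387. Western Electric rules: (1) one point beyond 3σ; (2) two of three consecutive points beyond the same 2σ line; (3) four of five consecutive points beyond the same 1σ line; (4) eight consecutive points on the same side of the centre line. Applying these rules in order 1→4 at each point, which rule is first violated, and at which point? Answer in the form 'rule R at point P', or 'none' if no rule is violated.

rule 3 at point 6

Zone of each point (C = within 1σ̂, B = 1σ̂–2σ̂, A = 2σ̂–3σ̂, * = beyond 3σ̂; sign = side of CL): 1:+C, 2:+B, 3:+A, 4:+C, 5:+B, 6:+B, 7:+B, 8:+C, 9:+C, 10:+C, 11:-C
Rule 3 (four of five consecutive points beyond the same 1σ limit) is satisfied at point 6.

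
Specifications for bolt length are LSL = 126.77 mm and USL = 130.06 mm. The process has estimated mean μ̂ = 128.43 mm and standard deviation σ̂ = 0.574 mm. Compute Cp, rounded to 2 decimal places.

Cp = (USL − LSL) / (6σ̂) = (130.06 − 126.77) / (6 × 0.574) = 3.2900 / 3.4440 = 0.9553

0.96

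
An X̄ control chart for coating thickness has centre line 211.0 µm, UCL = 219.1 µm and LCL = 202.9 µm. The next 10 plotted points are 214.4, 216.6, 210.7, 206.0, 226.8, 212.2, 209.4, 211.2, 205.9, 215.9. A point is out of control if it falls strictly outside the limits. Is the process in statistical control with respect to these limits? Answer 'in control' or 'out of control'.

out of control

Compare each point to [202.9, 219.1]: sample 5 = 226.8 > UCL.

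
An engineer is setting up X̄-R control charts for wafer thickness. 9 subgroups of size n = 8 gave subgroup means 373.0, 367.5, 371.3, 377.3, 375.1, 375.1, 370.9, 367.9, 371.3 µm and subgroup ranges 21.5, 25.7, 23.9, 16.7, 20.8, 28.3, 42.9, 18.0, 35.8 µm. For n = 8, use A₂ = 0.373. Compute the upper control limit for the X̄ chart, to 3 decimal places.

381.837

X̄̄ = (373.0 + 367.5 + 371.3 + 377.3 + 375.1 + 375.1 + 370.9 + 367.9 + 371.3) / 9 = 3349.4000 / 9 = 372.1556
R̄ = (21.5 + 25.7 + 23.9 + 16.7 + 20.8 + 28.3 + 42.9 + 18.0 + 35.8) / 9 = 233.6000 / 9 = 25.9556
UCL = X̄̄ + A₂·R̄ = 372.1556 + 0.373 × 25.9556 = 381.8370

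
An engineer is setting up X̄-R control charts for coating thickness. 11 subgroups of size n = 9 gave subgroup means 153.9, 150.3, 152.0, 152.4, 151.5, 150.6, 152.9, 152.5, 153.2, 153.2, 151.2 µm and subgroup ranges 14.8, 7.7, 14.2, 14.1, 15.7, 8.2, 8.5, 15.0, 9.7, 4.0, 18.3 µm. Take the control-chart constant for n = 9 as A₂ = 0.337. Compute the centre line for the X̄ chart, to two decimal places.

X̄̄ = (153.9 + 150.3 + 152.0 + 152.4 + 151.5 + 150.6 + 152.9 + 152.5 + 153.2 + 153.2 + 151.2) / 11 = 1673.7000 / 11 = 152.1545
CL = X̄̄ = 152.1545

152.15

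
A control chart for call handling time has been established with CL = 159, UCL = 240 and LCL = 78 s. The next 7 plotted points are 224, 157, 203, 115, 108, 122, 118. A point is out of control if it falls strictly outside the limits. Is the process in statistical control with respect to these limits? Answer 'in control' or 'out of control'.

All 7 points lie within [78, 240].

in control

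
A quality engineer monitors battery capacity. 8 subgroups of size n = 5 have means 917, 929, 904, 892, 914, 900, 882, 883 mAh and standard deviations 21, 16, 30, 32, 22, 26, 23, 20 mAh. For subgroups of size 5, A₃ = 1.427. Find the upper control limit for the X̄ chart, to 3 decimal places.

936.516

X̄̄ = (917 + 929 + 904 + 892 + 914 + 900 + 882 + 883) / 8 = 902.6250
s̄ = (21 + 16 + 30 + 32 + 22 + 26 + 23 + 20) / 8 = 23.7500
UCL = X̄̄ + A₃·s̄ = 902.6250 + 1.427 × 23.7500 = 936.5163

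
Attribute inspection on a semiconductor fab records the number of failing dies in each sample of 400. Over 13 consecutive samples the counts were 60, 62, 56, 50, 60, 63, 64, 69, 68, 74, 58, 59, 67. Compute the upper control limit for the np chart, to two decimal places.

84.07

p̄ = Σdᵢ / (k·n) = 810 / (13 × 400) = 0.15577
UCL = np̄ + 3·√(np̄(1−p̄)) = 62.3077 + 3 × √(62.3077×0.84423) = 62.3077 + 3 × 7.2527 = 84.0659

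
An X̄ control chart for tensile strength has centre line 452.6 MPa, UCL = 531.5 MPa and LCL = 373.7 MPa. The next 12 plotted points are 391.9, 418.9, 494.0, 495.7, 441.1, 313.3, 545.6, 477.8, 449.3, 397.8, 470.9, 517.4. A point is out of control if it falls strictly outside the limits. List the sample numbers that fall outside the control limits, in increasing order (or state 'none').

Compare each point to [373.7, 531.5]: sample 6 = 313.3 < LCL; sample 7 = 545.6 > UCL.

6, 7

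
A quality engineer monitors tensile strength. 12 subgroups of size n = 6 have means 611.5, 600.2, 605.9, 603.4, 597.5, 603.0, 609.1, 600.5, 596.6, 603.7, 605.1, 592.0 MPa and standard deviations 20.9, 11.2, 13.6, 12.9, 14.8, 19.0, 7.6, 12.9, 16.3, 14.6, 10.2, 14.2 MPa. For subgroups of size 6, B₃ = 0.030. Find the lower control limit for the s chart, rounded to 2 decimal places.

0.42

s̄ = (20.9 + 11.2 + 13.6 + 12.9 + 14.8 + 19.0 + 7.6 + 12.9 + 16.3 + 14.6 + 10.2 + 14.2) / 12 = 14.0167
LCL_s = B₃·s̄ = 0.030 × 14.0167 = 0.4205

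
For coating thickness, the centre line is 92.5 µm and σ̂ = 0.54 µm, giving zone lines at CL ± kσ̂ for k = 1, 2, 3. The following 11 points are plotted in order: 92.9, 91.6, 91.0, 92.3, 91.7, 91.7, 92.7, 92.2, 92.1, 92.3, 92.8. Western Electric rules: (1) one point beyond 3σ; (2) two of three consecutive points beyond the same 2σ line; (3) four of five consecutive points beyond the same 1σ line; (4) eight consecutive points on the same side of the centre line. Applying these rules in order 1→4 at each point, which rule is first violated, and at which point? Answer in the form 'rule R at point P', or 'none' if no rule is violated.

rule 3 at point 6

Zone of each point (C = within 1σ̂, B = 1σ̂–2σ̂, A = 2σ̂–3σ̂, * = beyond 3σ̂; sign = side of CL): 1:+C, 2:-B, 3:-A, 4:-C, 5:-B, 6:-B, 7:+C, 8:-C, 9:-C, 10:-C, 11:+C
Rule 3 (four of five consecutive points beyond the same 1σ limit) is satisfied at point 6.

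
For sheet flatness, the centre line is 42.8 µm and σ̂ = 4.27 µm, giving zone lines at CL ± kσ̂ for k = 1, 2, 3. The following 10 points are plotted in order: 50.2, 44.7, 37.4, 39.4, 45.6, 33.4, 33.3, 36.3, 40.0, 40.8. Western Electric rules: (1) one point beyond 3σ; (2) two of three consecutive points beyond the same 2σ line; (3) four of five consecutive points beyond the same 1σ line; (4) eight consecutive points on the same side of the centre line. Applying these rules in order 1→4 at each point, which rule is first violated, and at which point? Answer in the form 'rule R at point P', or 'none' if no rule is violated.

Zone of each point (C = within 1σ̂, B = 1σ̂–2σ̂, A = 2σ̂–3σ̂, * = beyond 3σ̂; sign = side of CL): 1:+B, 2:+C, 3:-B, 4:-C, 5:+C, 6:-A, 7:-A, 8:-B, 9:-C, 10:-C
Rule 2 (two of three consecutive points beyond the same 2σ limit) is satisfied at point 7.

rule 2 at point 7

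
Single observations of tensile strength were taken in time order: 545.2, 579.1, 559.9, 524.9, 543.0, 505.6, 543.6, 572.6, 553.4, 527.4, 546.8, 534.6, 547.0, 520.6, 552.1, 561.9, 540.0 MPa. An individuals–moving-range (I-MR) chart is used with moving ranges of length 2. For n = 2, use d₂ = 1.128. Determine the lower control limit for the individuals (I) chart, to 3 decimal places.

479.843

X̄ = (545.2 + 579.1 + 559.9 + 524.9 + 543.0 + 505.6 + 543.6 + 572.6 + 553.4 + 527.4 + 546.8 + 534.6 + 547.0 + 520.6 + 552.1 + 561.9 + 540.0) / 17 = 544.5706
Moving ranges: 33.9, 19.2, 35.0, 18.1, 37.4, 38.0, 29.0, 19.2, 26.0, 19.4, 12.2, 12.4, 26.4, 31.5, 9.8, 21.9; M̄R̄ = 389.4000 / 16 = 24.3375
LCL = X̄ − 3·M̄R̄/d₂ = 544.5706 − 3 × 24.3375 / 1.128 = 479.8432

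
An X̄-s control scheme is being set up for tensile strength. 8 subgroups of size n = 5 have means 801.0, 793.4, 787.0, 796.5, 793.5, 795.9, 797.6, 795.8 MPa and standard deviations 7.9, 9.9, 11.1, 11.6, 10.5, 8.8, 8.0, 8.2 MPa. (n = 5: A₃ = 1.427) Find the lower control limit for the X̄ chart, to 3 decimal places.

X̄̄ = (801.0 + 793.4 + 787.0 + 796.5 + 793.5 + 795.9 + 797.6 + 795.8) / 8 = 795.0875
s̄ = (7.9 + 9.9 + 11.1 + 11.6 + 10.5 + 8.8 + 8.0 + 8.2) / 8 = 9.5000
LCL = X̄̄ − A₃·s̄ = 795.0875 − 1.427 × 9.5000 = 781.5310

781.531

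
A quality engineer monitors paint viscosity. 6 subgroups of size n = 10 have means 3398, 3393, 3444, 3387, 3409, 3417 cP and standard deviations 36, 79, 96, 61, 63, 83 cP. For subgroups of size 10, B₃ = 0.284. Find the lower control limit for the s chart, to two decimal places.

s̄ = (36 + 79 + 96 + 61 + 63 + 83) / 6 = 69.6667
LCL_s = B₃·s̄ = 0.284 × 69.6667 = 19.7853

19.79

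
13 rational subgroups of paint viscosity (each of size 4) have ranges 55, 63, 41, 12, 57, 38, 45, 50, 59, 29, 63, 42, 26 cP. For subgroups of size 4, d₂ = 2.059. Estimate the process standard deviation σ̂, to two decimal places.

21.67

R̄ = (55 + 63 + 41 + 12 + 57 + 38 + 45 + 50 + 59 + 29 + 63 + 42 + 26) / 13 = 44.6154
σ̂ = R̄ / d₂ = 44.6154 / 2.059 = 21.6685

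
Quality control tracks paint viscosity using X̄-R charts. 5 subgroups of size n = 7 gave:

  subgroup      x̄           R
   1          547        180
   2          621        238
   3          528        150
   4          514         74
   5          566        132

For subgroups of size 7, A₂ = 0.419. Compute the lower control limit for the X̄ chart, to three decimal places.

490.339

X̄̄ = (547 + 621 + 528 + 514 + 566) / 5 = 2776.0000 / 5 = 555.2000
R̄ = (180 + 238 + 150 + 74 + 132) / 5 = 774.0000 / 5 = 154.8000
LCL = X̄̄ − A₂·R̄ = 555.2000 − 0.419 × 154.8000 = 490.3388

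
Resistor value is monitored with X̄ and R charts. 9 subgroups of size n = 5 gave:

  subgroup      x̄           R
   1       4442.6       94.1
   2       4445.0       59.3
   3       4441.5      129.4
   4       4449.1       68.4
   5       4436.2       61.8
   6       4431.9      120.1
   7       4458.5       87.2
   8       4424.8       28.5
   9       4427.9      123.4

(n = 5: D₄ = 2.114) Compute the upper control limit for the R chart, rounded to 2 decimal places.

R̄ = (94.1 + 59.3 + 129.4 + 68.4 + 61.8 + 120.1 + 87.2 + 28.5 + 123.4) / 9 = 772.2000 / 9 = 85.8000
UCL_R = D₄·R̄ = 2.114 × 85.8000 = 181.3812

181.38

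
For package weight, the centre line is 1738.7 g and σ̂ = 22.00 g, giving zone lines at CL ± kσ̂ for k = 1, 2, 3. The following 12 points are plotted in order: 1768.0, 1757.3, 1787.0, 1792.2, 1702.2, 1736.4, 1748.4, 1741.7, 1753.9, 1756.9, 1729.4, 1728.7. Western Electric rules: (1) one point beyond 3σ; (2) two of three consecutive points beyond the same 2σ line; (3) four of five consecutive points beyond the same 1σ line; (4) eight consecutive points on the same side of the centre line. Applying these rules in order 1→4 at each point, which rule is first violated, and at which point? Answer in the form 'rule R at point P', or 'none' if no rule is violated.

Zone of each point (C = within 1σ̂, B = 1σ̂–2σ̂, A = 2σ̂–3σ̂, * = beyond 3σ̂; sign = side of CL): 1:+B, 2:+C, 3:+A, 4:+A, 5:-B, 6:-C, 7:+C, 8:+C, 9:+C, 10:+C, 11:-C, 12:-C
Rule 2 (two of three consecutive points beyond the same 2σ limit) is satisfied at point 4.

rule 2 at point 4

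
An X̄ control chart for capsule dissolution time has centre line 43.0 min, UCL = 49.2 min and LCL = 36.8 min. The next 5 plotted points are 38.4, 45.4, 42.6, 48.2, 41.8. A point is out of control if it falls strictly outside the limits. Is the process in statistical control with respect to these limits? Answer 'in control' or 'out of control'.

All 5 points lie within [36.8, 49.2].

in control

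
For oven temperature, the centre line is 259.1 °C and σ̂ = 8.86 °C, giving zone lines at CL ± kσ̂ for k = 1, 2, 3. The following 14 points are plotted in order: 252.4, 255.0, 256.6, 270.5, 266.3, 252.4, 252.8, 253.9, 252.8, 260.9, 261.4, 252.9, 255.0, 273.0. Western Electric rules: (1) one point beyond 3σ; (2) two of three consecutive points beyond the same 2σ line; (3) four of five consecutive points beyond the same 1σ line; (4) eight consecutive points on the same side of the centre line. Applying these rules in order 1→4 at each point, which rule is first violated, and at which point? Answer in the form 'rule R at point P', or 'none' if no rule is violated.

Zone of each point (C = within 1σ̂, B = 1σ̂–2σ̂, A = 2σ̂–3σ̂, * = beyond 3σ̂; sign = side of CL): 1:-C, 2:-C, 3:-C, 4:+B, 5:+C, 6:-C, 7:-C, 8:-C, 9:-C, 10:+C, 11:+C, 12:-C, 13:-C, 14:+B
No rule fires across all 14 points.

none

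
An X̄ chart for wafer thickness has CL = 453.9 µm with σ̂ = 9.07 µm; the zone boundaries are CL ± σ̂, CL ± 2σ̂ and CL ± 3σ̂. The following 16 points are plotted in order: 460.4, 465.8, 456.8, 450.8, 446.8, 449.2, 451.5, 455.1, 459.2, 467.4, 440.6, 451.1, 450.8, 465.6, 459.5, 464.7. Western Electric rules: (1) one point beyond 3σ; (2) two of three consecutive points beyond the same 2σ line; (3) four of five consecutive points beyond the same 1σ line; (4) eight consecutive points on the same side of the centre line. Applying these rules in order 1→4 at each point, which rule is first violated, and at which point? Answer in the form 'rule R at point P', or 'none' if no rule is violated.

none

Zone of each point (C = within 1σ̂, B = 1σ̂–2σ̂, A = 2σ̂–3σ̂, * = beyond 3σ̂; sign = side of CL): 1:+C, 2:+B, 3:+C, 4:-C, 5:-C, 6:-C, 7:-C, 8:+C, 9:+C, 10:+B, 11:-B, 12:-C, 13:-C, 14:+B, 15:+C, 16:+B
No rule fires across all 16 points.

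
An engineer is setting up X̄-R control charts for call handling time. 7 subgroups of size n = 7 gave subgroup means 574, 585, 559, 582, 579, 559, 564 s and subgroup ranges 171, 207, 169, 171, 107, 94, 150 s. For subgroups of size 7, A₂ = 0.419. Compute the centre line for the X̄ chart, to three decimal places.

571.714

X̄̄ = (574 + 585 + 559 + 582 + 579 + 559 + 564) / 7 = 4002.0000 / 7 = 571.7143
CL = X̄̄ = 571.7143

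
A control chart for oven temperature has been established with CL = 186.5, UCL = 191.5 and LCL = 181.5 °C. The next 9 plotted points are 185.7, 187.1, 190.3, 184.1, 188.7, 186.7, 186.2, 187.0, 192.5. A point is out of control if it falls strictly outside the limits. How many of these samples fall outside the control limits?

1

Compare each point to [181.5, 191.5]: sample 9 = 192.5 > UCL.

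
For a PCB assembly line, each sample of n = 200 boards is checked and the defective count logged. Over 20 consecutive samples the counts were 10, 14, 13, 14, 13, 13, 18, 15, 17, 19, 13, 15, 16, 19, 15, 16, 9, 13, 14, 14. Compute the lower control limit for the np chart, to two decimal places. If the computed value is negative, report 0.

3.50

p̄ = Σdᵢ / (k·n) = 290 / (20 × 200) = 0.07250
LCL = np̄ − 3·√(np̄(1−p̄)) = 14.5000 − 3 × 3.6673 = 3.4982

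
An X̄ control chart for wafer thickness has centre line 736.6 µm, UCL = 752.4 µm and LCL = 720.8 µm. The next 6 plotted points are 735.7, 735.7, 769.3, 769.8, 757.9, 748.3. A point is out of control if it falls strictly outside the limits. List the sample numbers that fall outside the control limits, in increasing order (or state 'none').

Compare each point to [720.8, 752.4]: sample 3 = 769.3 > UCL; sample 4 = 769.8 > UCL; sample 5 = 757.9 > UCL.

3, 4, 5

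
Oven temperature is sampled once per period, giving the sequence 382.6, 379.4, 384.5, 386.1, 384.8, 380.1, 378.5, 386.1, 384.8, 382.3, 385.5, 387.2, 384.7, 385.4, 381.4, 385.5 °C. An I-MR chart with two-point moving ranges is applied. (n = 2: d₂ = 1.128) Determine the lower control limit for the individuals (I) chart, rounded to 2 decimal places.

375.68

X̄ = (382.6 + 379.4 + 384.5 + 386.1 + 384.8 + 380.1 + 378.5 + 386.1 + 384.8 + 382.3 + 385.5 + 387.2 + 384.7 + 385.4 + 381.4 + 385.5) / 16 = 383.6812
Moving ranges: 3.2, 5.1, 1.6, 1.3, 4.7, 1.6, 7.6, 1.3, 2.5, 3.2, 1.7, 2.5, 0.7, 4.0, 4.1; M̄R̄ = 45.1000 / 15 = 3.0067
LCL = X̄ − 3·M̄R̄/d₂ = 383.6812 − 3 × 3.0067 / 1.128 = 375.6848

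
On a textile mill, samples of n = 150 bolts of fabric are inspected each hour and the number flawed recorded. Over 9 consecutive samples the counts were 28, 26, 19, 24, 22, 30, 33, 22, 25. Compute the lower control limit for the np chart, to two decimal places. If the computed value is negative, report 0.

11.65

p̄ = Σdᵢ / (k·n) = 229 / (9 × 150) = 0.16963
LCL = np̄ − 3·√(np̄(1−p̄)) = 25.4444 − 3 × 4.5966 = 11.6548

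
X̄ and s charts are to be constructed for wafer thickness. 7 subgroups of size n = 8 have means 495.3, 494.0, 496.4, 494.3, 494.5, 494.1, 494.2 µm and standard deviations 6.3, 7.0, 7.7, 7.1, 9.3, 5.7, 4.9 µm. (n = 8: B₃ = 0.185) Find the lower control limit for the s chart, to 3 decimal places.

s̄ = (6.3 + 7.0 + 7.7 + 7.1 + 9.3 + 5.7 + 4.9) / 7 = 6.8571
LCL_s = B₃·s̄ = 0.185 × 6.8571 = 1.2686

1.269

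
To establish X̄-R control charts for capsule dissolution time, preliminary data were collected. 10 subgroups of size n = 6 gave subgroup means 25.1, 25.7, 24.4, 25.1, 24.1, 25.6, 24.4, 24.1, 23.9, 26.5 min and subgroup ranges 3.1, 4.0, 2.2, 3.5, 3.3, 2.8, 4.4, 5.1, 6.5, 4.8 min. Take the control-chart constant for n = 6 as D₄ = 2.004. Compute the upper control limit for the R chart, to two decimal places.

7.96

R̄ = (3.1 + 4.0 + 2.2 + 3.5 + 3.3 + 2.8 + 4.4 + 5.1 + 6.5 + 4.8) / 10 = 39.7000 / 10 = 3.9700
UCL_R = D₄·R̄ = 2.004 × 3.9700 = 7.9559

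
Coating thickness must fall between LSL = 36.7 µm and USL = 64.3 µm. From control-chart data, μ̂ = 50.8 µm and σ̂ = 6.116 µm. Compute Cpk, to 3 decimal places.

Cpu = (USL − μ̂) / (3σ̂) = (64.3 − 50.8) / (3 × 6.116) = 0.7358; Cpl = (μ̂ − LSL) / (3σ̂) = (50.8 − 36.7) / (3 × 6.116) = 0.7685; Cpk = min(Cpu, Cpl) = 0.7358

0.736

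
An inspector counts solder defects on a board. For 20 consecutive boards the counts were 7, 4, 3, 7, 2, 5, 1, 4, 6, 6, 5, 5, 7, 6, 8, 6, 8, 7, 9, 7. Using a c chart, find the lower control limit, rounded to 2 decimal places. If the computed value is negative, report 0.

0.00

c̄ = (7 + 4 + 3 + 7 + 2 + 5 + 1 + 4 + 6 + 6 + 5 + 5 + 7 + 6 + 8 + 6 + 8 + 7 + 9 + 7) / 20 = 113 / 20 = 5.6500
LCL = c̄ − 3√c̄ = 5.6500 − 3 × 2.3770 = -1.4809 → 0 (cannot be negative)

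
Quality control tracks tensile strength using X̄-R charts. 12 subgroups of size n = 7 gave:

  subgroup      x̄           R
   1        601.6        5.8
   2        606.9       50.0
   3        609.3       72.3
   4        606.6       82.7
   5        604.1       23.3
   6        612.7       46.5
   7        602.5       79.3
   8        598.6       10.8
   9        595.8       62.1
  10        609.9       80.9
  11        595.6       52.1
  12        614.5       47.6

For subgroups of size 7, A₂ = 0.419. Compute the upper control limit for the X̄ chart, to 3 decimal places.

X̄̄ = (601.6 + 606.9 + 609.3 + 606.6 + 604.1 + 612.7 + 602.5 + 598.6 + 595.8 + 609.9 + 595.6 + 614.5) / 12 = 7258.1000 / 12 = 604.8417
R̄ = (5.8 + 50.0 + 72.3 + 82.7 + 23.3 + 46.5 + 79.3 + 10.8 + 62.1 + 80.9 + 52.1 + 47.6) / 12 = 613.4000 / 12 = 51.1167
UCL = X̄̄ + A₂·R̄ = 604.8417 + 0.419 × 51.1167 = 626.2595

626.260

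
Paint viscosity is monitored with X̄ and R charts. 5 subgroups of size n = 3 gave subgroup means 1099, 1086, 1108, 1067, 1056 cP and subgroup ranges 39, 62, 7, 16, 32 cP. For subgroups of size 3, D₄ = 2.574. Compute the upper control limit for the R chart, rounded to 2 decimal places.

R̄ = (39 + 62 + 7 + 16 + 32) / 5 = 156.0000 / 5 = 31.2000
UCL_R = D₄·R̄ = 2.574 × 31.2000 = 80.3088

80.31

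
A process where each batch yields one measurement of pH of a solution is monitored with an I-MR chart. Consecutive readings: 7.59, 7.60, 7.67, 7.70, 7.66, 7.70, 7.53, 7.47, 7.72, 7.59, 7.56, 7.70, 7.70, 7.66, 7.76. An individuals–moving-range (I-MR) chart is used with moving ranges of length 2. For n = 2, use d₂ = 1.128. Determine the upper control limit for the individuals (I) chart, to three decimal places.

X̄ = (7.59 + 7.60 + 7.67 + 7.70 + 7.66 + 7.70 + 7.53 + 7.47 + 7.72 + 7.59 + 7.56 + 7.70 + 7.70 + 7.66 + 7.76) / 15 = 7.6407
Moving ranges: 0.01, 0.07, 0.03, 0.04, 0.04, 0.17, 0.06, 0.25, 0.13, 0.03, 0.14, 0.00, 0.04, 0.10; M̄R̄ = 1.1100 / 14 = 0.0793
UCL = X̄ + 3·M̄R̄/d₂ = 7.6407 + 3 × 0.0793 / 1.128 = 7.8515

7.852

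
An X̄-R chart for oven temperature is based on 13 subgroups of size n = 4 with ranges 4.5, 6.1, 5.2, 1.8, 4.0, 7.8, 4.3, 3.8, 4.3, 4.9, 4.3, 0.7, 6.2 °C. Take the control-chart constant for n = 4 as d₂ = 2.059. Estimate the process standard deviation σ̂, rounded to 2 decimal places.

R̄ = (4.5 + 6.1 + 5.2 + 1.8 + 4.0 + 7.8 + 4.3 + 3.8 + 4.3 + 4.9 + 4.3 + 0.7 + 6.2) / 13 = 4.4538
σ̂ = R̄ / d₂ = 4.4538 / 2.059 = 2.1631

2.16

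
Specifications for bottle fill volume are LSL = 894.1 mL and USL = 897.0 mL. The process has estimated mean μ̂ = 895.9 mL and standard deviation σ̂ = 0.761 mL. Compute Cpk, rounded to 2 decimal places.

0.48

Cpu = (USL − μ̂) / (3σ̂) = (897.0 − 895.9) / (3 × 0.761) = 0.4818; Cpl = (μ̂ − LSL) / (3σ̂) = (895.9 − 894.1) / (3 × 0.761) = 0.7884; Cpk = min(Cpu, Cpl) = 0.4818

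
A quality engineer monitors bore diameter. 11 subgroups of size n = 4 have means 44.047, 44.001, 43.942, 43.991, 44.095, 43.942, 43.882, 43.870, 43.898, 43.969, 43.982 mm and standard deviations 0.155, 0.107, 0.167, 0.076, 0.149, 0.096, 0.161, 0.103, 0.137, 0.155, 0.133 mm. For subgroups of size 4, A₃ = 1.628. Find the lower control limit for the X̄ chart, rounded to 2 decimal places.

43.75

X̄̄ = (44.047 + 44.001 + 43.942 + 43.991 + 44.095 + 43.942 + 43.882 + 43.870 + 43.898 + 43.969 + 43.982) / 11 = 43.9654
s̄ = (0.155 + 0.107 + 0.167 + 0.076 + 0.149 + 0.096 + 0.161 + 0.103 + 0.137 + 0.155 + 0.133) / 11 = 0.1308
LCL = X̄̄ − A₃·s̄ = 43.9654 − 1.628 × 0.1308 = 43.7524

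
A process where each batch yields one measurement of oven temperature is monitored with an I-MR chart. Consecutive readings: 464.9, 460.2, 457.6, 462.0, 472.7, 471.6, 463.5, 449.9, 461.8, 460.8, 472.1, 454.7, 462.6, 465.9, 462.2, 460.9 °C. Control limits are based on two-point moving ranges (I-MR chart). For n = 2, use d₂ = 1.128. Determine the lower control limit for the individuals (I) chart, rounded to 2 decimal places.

X̄ = (464.9 + 460.2 + 457.6 + 462.0 + 472.7 + 471.6 + 463.5 + 449.9 + 461.8 + 460.8 + 472.1 + 454.7 + 462.6 + 465.9 + 462.2 + 460.9) / 16 = 462.7125
Moving ranges: 4.7, 2.6, 4.4, 10.7, 1.1, 8.1, 13.6, 11.9, 1.0, 11.3, 17.4, 7.9, 3.3, 3.7, 1.3; M̄R̄ = 103.0000 / 15 = 6.8667
LCL = X̄ − 3·M̄R̄/d₂ = 462.7125 − 3 × 6.8667 / 1.128 = 444.4501

444.45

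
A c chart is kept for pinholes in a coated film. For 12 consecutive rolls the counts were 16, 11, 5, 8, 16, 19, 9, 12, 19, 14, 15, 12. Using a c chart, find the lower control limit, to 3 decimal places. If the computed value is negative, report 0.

2.183

c̄ = (16 + 11 + 5 + 8 + 16 + 19 + 9 + 12 + 19 + 14 + 15 + 12) / 12 = 156 / 12 = 13.0000
LCL = c̄ − 3√c̄ = 13.0000 − 3 × 3.6056 = 2.1833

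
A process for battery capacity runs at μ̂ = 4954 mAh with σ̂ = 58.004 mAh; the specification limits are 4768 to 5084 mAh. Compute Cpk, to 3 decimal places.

Cpu = (USL − μ̂) / (3σ̂) = (5084 − 4954) / (3 × 58.004) = 0.7471; Cpl = (μ̂ − LSL) / (3σ̂) = (4954 − 4768) / (3 × 58.004) = 1.0689; Cpk = min(Cpu, Cpl) = 0.7471

0.747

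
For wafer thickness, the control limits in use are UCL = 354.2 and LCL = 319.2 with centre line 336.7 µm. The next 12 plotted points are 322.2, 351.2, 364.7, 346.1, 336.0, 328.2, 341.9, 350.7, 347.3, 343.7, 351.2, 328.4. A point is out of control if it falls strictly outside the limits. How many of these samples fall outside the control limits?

Compare each point to [319.2, 354.2]: sample 3 = 364.7 > UCL.

1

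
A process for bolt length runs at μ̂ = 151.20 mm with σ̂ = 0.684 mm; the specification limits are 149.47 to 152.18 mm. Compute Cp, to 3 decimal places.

Cp = (USL − LSL) / (6σ̂) = (152.18 − 149.47) / (6 × 0.684) = 2.7100 / 4.1040 = 0.6603

0.660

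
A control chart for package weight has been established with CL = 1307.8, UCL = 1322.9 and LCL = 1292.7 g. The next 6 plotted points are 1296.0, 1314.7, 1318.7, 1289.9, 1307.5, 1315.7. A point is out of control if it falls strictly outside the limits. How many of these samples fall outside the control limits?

1

Compare each point to [1292.7, 1322.9]: sample 4 = 1289.9 < LCL.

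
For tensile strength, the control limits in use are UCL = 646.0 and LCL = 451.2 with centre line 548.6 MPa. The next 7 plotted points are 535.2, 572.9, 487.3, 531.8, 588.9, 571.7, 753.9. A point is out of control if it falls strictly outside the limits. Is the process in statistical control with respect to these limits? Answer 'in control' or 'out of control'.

out of control

Compare each point to [451.2, 646.0]: sample 7 = 753.9 > UCL.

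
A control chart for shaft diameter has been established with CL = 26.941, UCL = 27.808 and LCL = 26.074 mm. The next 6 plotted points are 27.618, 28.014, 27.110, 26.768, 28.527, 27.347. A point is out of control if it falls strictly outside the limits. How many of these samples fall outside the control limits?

Compare each point to [26.074, 27.808]: sample 2 = 28.014 > UCL; sample 5 = 28.527 > UCL.

2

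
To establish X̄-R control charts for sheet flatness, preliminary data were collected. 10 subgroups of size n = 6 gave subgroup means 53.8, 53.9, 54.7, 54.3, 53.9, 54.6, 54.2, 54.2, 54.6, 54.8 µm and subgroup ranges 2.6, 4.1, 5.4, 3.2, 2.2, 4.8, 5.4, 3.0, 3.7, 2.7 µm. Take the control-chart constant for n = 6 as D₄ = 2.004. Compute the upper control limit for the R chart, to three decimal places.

R̄ = (2.6 + 4.1 + 5.4 + 3.2 + 2.2 + 4.8 + 5.4 + 3.0 + 3.7 + 2.7) / 10 = 37.1000 / 10 = 3.7100
UCL_R = D₄·R̄ = 2.004 × 3.7100 = 7.4348

7.435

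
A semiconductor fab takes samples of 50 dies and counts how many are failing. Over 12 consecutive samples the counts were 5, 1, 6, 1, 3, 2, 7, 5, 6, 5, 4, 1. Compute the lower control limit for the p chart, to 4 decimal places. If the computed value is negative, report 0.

p̄ = Σdᵢ / (k·n) = 46 / (12 × 50) = 0.07667
LCL = p̄ − 3·√(p̄(1−p̄)/n) = 0.07667 − 3 × 0.03763 = -0.03621 → 0 (negative, so LCL = 0)

0.0000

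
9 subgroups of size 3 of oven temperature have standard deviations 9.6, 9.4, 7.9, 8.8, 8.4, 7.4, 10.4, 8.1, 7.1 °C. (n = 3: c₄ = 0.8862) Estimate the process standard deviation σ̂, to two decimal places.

9.67

s̄ = (9.6 + 9.4 + 7.9 + 8.8 + 8.4 + 7.4 + 10.4 + 8.1 + 7.1) / 9 = 8.5667
σ̂ = s̄ / c₄ = 8.5667 / 0.8862 = 9.6667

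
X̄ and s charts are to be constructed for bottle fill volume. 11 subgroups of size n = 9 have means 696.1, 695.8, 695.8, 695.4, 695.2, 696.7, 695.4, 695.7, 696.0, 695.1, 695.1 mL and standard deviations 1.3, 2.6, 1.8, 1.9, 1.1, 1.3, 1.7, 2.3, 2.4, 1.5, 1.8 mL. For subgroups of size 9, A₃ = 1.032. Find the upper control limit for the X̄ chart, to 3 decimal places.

697.512

X̄̄ = (696.1 + 695.8 + 695.8 + 695.4 + 695.2 + 696.7 + 695.4 + 695.7 + 696.0 + 695.1 + 695.1) / 11 = 695.6636
s̄ = (1.3 + 2.6 + 1.8 + 1.9 + 1.1 + 1.3 + 1.7 + 2.3 + 2.4 + 1.5 + 1.8) / 11 = 1.7909
UCL = X̄̄ + A₃·s̄ = 695.6636 + 1.032 × 1.7909 = 697.5119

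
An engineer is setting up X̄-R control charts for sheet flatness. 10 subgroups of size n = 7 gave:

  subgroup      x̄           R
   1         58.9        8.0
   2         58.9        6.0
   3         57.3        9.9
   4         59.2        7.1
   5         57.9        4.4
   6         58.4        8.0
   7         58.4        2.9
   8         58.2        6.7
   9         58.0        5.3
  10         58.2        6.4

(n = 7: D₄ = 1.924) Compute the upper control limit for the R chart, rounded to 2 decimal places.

12.45

R̄ = (8.0 + 6.0 + 9.9 + 7.1 + 4.4 + 8.0 + 2.9 + 6.7 + 5.3 + 6.4) / 10 = 64.7000 / 10 = 6.4700
UCL_R = D₄·R̄ = 1.924 × 6.4700 = 12.4483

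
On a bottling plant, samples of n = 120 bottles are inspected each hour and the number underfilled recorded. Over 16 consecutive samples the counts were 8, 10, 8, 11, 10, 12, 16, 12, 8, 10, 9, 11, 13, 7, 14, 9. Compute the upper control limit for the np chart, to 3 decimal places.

p̄ = Σdᵢ / (k·n) = 168 / (16 × 120) = 0.08750
UCL = np̄ + 3·√(np̄(1−p̄)) = 10.5000 + 3 × √(10.5000×0.91250) = 10.5000 + 3 × 3.0954 = 19.7861

19.786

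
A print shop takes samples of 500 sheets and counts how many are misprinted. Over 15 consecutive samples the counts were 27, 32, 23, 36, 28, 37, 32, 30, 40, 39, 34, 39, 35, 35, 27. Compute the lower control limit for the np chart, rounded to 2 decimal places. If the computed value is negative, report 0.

16.29

p̄ = Σdᵢ / (k·n) = 494 / (15 × 500) = 0.06587
LCL = np̄ − 3·√(np̄(1−p̄)) = 32.9333 − 3 × 5.5465 = 16.2937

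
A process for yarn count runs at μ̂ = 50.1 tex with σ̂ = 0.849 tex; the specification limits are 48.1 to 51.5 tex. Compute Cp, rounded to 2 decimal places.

Cp = (USL − LSL) / (6σ̂) = (51.5 − 48.1) / (6 × 0.849) = 3.4000 / 5.0940 = 0.6675

0.67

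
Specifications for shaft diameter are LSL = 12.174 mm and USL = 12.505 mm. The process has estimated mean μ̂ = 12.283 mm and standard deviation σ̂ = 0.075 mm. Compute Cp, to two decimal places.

Cp = (USL − LSL) / (6σ̂) = (12.505 − 12.174) / (6 × 0.075) = 0.3310 / 0.4500 = 0.7356

0.74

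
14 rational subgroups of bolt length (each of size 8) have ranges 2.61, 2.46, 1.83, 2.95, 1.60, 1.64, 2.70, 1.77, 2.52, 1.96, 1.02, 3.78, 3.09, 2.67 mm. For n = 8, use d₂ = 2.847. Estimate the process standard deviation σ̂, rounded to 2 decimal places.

R̄ = (2.61 + 2.46 + 1.83 + 2.95 + 1.60 + 1.64 + 2.70 + 1.77 + 2.52 + 1.96 + 1.02 + 3.78 + 3.09 + 2.67) / 14 = 2.3286
σ̂ = R̄ / d₂ = 2.3286 / 2.847 = 0.8179

0.82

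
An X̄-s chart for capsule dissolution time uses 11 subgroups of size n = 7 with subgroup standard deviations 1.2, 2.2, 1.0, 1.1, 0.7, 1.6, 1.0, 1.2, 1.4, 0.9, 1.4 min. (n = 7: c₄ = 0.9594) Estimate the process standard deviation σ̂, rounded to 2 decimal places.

s̄ = (1.2 + 2.2 + 1.0 + 1.1 + 0.7 + 1.6 + 1.0 + 1.2 + 1.4 + 0.9 + 1.4) / 11 = 1.2455
σ̂ = s̄ / c₄ = 1.2455 / 0.9594 = 1.2982

1.30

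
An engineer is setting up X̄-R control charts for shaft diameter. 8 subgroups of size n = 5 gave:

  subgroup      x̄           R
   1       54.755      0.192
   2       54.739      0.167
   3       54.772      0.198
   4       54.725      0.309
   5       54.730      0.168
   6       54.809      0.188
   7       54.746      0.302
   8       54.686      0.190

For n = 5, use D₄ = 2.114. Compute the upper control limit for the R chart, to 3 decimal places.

0.453

R̄ = (0.192 + 0.167 + 0.198 + 0.309 + 0.168 + 0.188 + 0.302 + 0.190) / 8 = 1.7140 / 8 = 0.2142
UCL_R = D₄·R̄ = 2.114 × 0.2142 = 0.4529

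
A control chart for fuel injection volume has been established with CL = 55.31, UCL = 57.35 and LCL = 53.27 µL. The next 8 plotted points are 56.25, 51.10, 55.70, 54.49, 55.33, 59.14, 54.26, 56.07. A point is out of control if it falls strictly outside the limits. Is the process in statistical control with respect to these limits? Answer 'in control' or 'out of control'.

Compare each point to [53.27, 57.35]: sample 2 = 51.10 < LCL; sample 6 = 59.14 > UCL.

out of control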